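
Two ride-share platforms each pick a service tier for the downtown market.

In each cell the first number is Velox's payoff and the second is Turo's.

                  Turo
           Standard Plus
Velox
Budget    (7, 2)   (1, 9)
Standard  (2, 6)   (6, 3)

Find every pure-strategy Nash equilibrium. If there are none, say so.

Velox against Standard: payoffs 7, 2 → best response Budget.
Velox against Plus: payoffs 1, 6 → best response Standard.
Turo against Budget: payoffs 2, 9 → best response Plus.
Turo against Standard: payoffs 6, 3 → best response Standard.
No profile is a mutual best response for all players.

none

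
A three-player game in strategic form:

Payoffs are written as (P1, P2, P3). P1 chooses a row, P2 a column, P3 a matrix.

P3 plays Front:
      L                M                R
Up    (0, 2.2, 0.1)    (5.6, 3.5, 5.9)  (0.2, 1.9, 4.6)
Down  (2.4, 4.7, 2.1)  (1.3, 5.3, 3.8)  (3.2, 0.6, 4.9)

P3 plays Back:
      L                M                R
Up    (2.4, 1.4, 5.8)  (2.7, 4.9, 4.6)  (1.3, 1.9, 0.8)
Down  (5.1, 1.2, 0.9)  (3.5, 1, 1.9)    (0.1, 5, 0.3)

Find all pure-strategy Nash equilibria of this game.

(Up, M, Front)

P1 against (L, Front): payoffs 0, 2.4 → best response Down.
P1 against (L, Back): payoffs 2.4, 5.1 → best response Down.
P1 against (M, Front): payoffs 5.6, 1.3 → best response Up.
P1 against (M, Back): payoffs 2.7, 3.5 → best response Down.
P1 against (R, Front): payoffs 0.2, 3.2 → best response Down.
P1 against (R, Back): payoffs 1.3, 0.1 → best response Up.
P2 against (Up, Front): payoffs 2.2, 3.5, 1.9 → best response M.
P2 against (Up, Back): payoffs 1.4, 4.9, 1.9 → best response M.
P2 against (Down, Front): payoffs 4.7, 5.3, 0.6 → best response M.
P2 against (Down, Back): payoffs 1.2, 1, 5 → best response R.
P3 against (Up, L): payoffs 0.1, 5.8 → best response Back.
P3 against (Up, M): payoffs 5.9, 4.6 → best response Front.
P3 against (Up, R): payoffs 4.6, 0.8 → best response Front.
P3 against (Down, L): payoffs 2.1, 0.9 → best response Front.
P3 against (Down, M): payoffs 3.8, 1.9 → best response Front.
P3 against (Down, R): payoffs 4.9, 0.3 → best response Front.
Mutual best responses: (Up, M, Front).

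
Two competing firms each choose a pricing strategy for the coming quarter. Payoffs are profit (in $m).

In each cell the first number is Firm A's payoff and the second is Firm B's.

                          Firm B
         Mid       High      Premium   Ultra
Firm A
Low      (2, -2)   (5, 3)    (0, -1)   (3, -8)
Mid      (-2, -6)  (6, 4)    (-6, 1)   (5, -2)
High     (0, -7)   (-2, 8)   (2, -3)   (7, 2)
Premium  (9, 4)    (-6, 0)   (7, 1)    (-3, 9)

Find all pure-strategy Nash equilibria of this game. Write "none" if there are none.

The unique pure-strategy Nash equilibrium is (Mid, High).

Check each profile: it is a Nash equilibrium iff no player can strictly gain by switching unilaterally.
(Low, Mid): Firm A can switch to Premium (2 → 9). Not NE.
(Low, High): Firm A can switch to Mid (5 → 6). Not NE.
(Low, Premium): Firm A can switch to High (0 → 2). Not NE.
(Low, Ultra): Firm A can switch to Mid (3 → 5). Not NE.
(Mid, Mid): Firm A can switch to Low (-2 → 2). Not NE.
(Mid, High): Firm A gets 6, best alternative 5; Firm B gets 4, best alternative 1. No profitable deviation — NE.
(Mid, Premium): Firm A can switch to Low (-6 → 0). Not NE.
(The remaining 9 profiles each have a profitable deviation by the same check.)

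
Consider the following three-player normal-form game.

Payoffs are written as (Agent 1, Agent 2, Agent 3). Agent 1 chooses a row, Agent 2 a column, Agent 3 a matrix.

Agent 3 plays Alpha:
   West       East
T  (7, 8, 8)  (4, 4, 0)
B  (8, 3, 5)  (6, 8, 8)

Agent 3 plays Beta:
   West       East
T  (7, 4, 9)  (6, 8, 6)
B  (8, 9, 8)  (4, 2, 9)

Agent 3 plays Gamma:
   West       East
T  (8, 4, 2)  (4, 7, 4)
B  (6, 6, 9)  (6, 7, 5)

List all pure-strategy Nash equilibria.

Pure NE: (T, East, Beta)

(T, West, Alpha): Agent 1 can switch to B (7 → 8). Not NE.
(T, West, Beta): Agent 1 can switch to B (7 → 8). Not NE.
(T, West, Gamma): Agent 2 can switch to East (4 → 7). Not NE.
(T, East, Alpha): Agent 1 can switch to B (4 → 6). Not NE.
(T, East, Beta): Agent 1 gets 6, best alternative 4; Agent 2 gets 8, best alternative 4; Agent 3 gets 6, best alternative 4. No profitable deviation — NE.
(T, East, Gamma): Agent 1 can switch to B (4 → 6). Not NE.
(B, West, Alpha): Agent 2 can switch to East (3 → 8). Not NE.
(B, West, Beta): Agent 3 can switch to Gamma (8 → 9). Not NE.
(B, West, Gamma): Agent 1 can switch to T (6 → 8). Not NE.
(The remaining 3 profiles each have a profitable deviation by the same check.)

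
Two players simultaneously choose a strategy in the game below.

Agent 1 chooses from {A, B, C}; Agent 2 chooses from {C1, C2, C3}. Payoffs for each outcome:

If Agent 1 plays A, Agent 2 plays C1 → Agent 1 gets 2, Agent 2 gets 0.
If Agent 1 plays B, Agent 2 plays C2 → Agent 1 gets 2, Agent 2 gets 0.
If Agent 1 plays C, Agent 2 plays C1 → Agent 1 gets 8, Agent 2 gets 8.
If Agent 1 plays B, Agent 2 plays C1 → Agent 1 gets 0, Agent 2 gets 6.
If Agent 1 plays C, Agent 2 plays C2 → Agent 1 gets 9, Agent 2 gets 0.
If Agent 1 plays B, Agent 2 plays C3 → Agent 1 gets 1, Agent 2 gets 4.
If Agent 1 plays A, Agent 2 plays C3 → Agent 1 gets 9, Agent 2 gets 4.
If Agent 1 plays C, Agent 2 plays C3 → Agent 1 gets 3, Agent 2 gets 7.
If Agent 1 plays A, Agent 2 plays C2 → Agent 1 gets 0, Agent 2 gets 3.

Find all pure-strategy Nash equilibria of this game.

Agent 1 against C1: payoffs 2, 0, 8 → best response C.
Agent 1 against C2: payoffs 0, 2, 9 → best response C.
Agent 1 against C3: payoffs 9, 1, 3 → best response A.
Agent 2 against A: payoffs 0, 3, 4 → best response C3.
Agent 2 against B: payoffs 6, 0, 4 → best response C1.
Agent 2 against C: payoffs 8, 0, 7 → best response C1.
Mutual best responses: (A, C3); (C, C1).

(A, C3) and (C, C1)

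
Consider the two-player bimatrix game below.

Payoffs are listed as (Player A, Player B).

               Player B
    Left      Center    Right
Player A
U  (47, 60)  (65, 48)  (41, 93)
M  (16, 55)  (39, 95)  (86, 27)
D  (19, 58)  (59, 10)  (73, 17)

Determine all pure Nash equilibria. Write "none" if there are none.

none

(U, Left): Player B can switch to Right (60 → 93). Not NE.
(U, Center): Player B can switch to Left (48 → 60). Not NE.
(U, Right): Player A can switch to M (41 → 86). Not NE.
(M, Left): Player A can switch to U (16 → 47). Not NE.
(M, Center): Player A can switch to U (39 → 65). Not NE.
(M, Right): Player B can switch to Left (27 → 55). Not NE.
(D, Left): Player A can switch to U (19 → 47). Not NE.
(D, Center): Player A can switch to U (59 → 65). Not NE.
(D, Right): Player A can switch to M (73 → 86). Not NE.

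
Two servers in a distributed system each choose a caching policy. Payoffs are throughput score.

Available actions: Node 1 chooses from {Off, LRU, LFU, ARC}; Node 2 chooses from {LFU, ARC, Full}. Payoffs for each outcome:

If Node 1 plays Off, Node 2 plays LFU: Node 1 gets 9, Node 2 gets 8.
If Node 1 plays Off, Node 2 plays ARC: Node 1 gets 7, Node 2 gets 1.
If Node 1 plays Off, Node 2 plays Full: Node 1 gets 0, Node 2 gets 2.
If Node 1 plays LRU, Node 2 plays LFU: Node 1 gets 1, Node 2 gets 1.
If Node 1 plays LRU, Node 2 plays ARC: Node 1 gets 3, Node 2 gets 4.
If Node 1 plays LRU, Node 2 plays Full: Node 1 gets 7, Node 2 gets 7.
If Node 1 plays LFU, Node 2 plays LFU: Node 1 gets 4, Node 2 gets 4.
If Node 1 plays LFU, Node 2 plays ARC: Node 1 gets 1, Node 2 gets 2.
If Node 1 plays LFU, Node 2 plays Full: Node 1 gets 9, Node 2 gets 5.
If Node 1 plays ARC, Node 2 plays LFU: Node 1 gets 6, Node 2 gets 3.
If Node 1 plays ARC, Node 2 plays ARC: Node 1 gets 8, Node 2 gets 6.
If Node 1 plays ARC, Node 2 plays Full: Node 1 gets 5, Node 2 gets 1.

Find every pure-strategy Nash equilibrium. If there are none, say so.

The pure Nash equilibria are (Off, LFU); (LFU, Full); (ARC, ARC).

Node 1 against LFU: payoffs 9, 1, 4, 6 → best response Off.
Node 1 against ARC: payoffs 7, 3, 1, 8 → best response ARC.
Node 1 against Full: payoffs 0, 7, 9, 5 → best response LFU.
Node 2 against Off: payoffs 8, 1, 2 → best response LFU.
Node 2 against LRU: payoffs 1, 4, 7 → best response Full.
Node 2 against LFU: payoffs 4, 2, 5 → best response Full.
Node 2 against ARC: payoffs 3, 6, 1 → best response ARC.
Mutual best responses: (Off, LFU); (LFU, Full); (ARC, ARC).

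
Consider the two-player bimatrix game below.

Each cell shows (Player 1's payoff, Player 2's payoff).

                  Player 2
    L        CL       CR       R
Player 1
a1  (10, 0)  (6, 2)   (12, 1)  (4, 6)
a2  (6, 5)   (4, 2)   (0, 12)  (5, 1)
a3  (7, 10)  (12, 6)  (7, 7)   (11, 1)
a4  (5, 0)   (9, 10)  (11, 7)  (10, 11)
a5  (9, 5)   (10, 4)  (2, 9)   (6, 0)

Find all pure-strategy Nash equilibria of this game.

There is no pure-strategy Nash equilibrium.

Check each profile: it is a Nash equilibrium iff no player can strictly gain by switching unilaterally.
(a1, L): Player 2 can switch to CL (0 → 2). Not NE.
(a1, CL): Player 1 can switch to a3 (6 → 12). Not NE.
(a1, CR): Player 2 can switch to CL (1 → 2). Not NE.
(a1, R): Player 1 can switch to a2 (4 → 5). Not NE.
(a2, L): Player 1 can switch to a1 (6 → 10). Not NE.
(a2, CL): Player 1 can switch to a1 (4 → 6). Not NE.
(a2, CR): Player 1 can switch to a1 (0 → 12). Not NE.
(a2, R): Player 1 can switch to a3 (5 → 11). Not NE.
(The remaining 12 profiles each have a profitable deviation by the same check.)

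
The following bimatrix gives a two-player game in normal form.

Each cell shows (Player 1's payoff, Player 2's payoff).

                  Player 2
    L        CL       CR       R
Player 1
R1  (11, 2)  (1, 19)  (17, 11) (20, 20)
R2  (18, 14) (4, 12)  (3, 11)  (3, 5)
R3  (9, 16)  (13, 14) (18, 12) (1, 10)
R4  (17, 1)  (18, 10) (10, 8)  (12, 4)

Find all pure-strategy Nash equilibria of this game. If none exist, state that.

Player 1 against L: payoffs 11, 18, 9, 17 → best response R2.
Player 1 against CL: payoffs 1, 4, 13, 18 → best response R4.
Player 1 against CR: payoffs 17, 3, 18, 10 → best response R3.
Player 1 against R: payoffs 20, 3, 1, 12 → best response R1.
Player 2 against R1: payoffs 2, 19, 11, 20 → best response R.
Player 2 against R2: payoffs 14, 12, 11, 5 → best response L.
Player 2 against R3: payoffs 16, 14, 12, 10 → best response L.
Player 2 against R4: payoffs 1, 10, 8, 4 → best response CL.
Mutual best responses: (R1, R); (R2, L); (R4, CL).

(R1, R), (R2, L), (R4, CL)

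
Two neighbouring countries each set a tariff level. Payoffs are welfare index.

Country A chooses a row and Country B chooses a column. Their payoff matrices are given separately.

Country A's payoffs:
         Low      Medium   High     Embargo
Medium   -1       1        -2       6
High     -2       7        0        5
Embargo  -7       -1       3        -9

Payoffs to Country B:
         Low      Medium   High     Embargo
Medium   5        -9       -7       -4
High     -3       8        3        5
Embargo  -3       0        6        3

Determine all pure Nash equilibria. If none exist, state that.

The pure Nash equilibria are (Medium, Low), (High, Medium), (Embargo, High).

Mark each player's best response to every combination of opponents' strategies; a profile where every player is best-responding is a pure Nash equilibrium.
Country A against Low: payoffs -1, -2, -7 → best response Medium.
Country A against Medium: payoffs 1, 7, -1 → best response High.
Country A against High: payoffs -2, 0, 3 → best response Embargo.
Country A against Embargo: payoffs 6, 5, -9 → best response Medium.
Country B against Medium: payoffs 5, -9, -7, -4 → best response Low.
Country B against High: payoffs -3, 8, 3, 5 → best response Medium.
Country B against Embargo: payoffs -3, 0, 6, 3 → best response High.
Mutual best responses: (Medium, Low); (High, Medium); (Embargo, High).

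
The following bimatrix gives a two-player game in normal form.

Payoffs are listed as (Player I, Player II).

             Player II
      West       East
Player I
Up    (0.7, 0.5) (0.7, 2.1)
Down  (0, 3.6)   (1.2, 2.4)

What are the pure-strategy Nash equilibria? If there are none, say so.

Check each profile: it is a Nash equilibrium iff no player can strictly gain by switching unilaterally.
(Up, West): Player II can switch to East (0.5 → 2.1). Not NE.
(Up, East): Player I can switch to Down (0.7 → 1.2). Not NE.
(Down, West): Player I can switch to Up (0 → 0.7). Not NE.
(Down, East): Player II can switch to West (2.4 → 3.6). Not NE.

none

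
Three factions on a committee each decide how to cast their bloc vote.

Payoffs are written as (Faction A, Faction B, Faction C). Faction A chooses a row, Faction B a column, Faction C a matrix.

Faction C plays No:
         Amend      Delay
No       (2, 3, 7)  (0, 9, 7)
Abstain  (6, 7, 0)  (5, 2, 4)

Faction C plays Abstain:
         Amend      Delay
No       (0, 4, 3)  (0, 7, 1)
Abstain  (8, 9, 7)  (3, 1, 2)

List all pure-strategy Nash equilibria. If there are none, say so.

Pure NE: (Abstain, Amend, Abstain)

For each player, find the best response to each opponent profile; mutual best responses are the pure NE.
Faction A against (Amend, No): payoffs 2, 6 → best response Abstain.
Faction A against (Amend, Abstain): payoffs 0, 8 → best response Abstain.
Faction A against (Delay, No): payoffs 0, 5 → best response Abstain.
Faction A against (Delay, Abstain): payoffs 0, 3 → best response Abstain.
Faction B against (No, No): payoffs 3, 9 → best response Delay.
Faction B against (No, Abstain): payoffs 4, 7 → best response Delay.
Faction B against (Abstain, No): payoffs 7, 2 → best response Amend.
Faction B against (Abstain, Abstain): payoffs 9, 1 → best response Amend.
Faction C against (No, Amend): payoffs 7, 3 → best response No.
Faction C against (No, Delay): payoffs 7, 1 → best response No.
Faction C against (Abstain, Amend): payoffs 0, 7 → best response Abstain.
Faction C against (Abstain, Delay): payoffs 4, 2 → best response No.
Mutual best responses: (Abstain, Amend, Abstain).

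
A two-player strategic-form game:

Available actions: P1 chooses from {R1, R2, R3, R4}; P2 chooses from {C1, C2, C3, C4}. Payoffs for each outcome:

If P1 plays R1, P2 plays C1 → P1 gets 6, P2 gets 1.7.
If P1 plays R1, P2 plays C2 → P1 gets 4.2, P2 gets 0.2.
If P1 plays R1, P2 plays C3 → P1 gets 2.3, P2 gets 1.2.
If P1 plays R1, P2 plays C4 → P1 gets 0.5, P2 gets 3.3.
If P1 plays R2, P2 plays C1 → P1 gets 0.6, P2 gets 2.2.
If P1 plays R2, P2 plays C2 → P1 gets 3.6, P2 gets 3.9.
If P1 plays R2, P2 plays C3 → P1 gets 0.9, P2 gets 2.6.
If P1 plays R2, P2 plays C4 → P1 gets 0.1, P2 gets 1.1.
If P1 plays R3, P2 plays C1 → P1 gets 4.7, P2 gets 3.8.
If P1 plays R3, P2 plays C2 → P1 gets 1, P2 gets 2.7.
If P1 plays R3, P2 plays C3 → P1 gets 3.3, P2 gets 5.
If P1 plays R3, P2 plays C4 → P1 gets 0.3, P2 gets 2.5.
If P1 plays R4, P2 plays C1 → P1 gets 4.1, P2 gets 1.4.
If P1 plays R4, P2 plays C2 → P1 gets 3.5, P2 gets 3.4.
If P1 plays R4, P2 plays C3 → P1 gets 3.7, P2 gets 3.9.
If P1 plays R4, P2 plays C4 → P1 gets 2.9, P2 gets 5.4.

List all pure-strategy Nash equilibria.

Pure NE: (R4, C4)

Check each profile: it is a Nash equilibrium iff no player can strictly gain by switching unilaterally.
(R1, C1): P2 can switch to C4 (1.7 → 3.3). Not NE.
(R1, C2): P2 can switch to C1 (0.2 → 1.7). Not NE.
(R1, C3): P1 can switch to R3 (2.3 → 3.3). Not NE.
(R1, C4): P1 can switch to R4 (0.5 → 2.9). Not NE.
(R2, C1): P1 can switch to R1 (0.6 → 6). Not NE.
(R2, C2): P1 can switch to R1 (3.6 → 4.2). Not NE.
(R2, C3): P1 can switch to R1 (0.9 → 2.3). Not NE.
(R2, C4): P1 can switch to R1 (0.1 → 0.5). Not NE.
(R3, C1): P1 can switch to R1 (4.7 → 6). Not NE.
(R3, C2): P1 can switch to R1 (1 → 4.2). Not NE.
(R3, C3): P1 can switch to R4 (3.3 → 3.7). Not NE.
(R3, C4): P1 can switch to R1 (0.3 → 0.5). Not NE.
(R4, C4): P1 gets 2.9, best alternative 0.5; P2 gets 5.4, best alternative 3.9. No profitable deviation — NE.
(The remaining 3 profiles each have a profitable deviation by the same check.)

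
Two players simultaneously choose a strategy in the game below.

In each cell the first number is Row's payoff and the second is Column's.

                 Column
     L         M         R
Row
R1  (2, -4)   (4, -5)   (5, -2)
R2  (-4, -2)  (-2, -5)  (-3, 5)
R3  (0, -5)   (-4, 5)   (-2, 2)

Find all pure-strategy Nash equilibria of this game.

The unique pure-strategy Nash equilibrium is (R1, R).

For each strategy profile, look for a profitable unilateral deviation.
(R1, L): Column can switch to R (-4 → -2). Not NE.
(R1, M): Column can switch to L (-5 → -4). Not NE.
(R1, R): Row gets 5, best alternative -2; Column gets -2, best alternative -4. No profitable deviation — NE.
(R2, L): Row can switch to R1 (-4 → 2). Not NE.
(R2, M): Row can switch to R1 (-2 → 4). Not NE.
(R2, R): Row can switch to R1 (-3 → 5). Not NE.
(R3, L): Row can switch to R1 (0 → 2). Not NE.
(R3, M): Row can switch to R1 (-4 → 4). Not NE.
(R3, R): Row can switch to R1 (-2 → 5). Not NE.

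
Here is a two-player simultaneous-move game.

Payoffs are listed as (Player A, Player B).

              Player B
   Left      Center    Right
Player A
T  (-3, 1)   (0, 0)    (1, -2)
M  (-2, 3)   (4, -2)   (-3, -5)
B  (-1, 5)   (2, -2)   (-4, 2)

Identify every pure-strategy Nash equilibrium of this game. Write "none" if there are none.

(T, Left): Player A can switch to M (-3 → -2). Not NE.
(T, Center): Player A can switch to M (0 → 4). Not NE.
(T, Right): Player B can switch to Left (-2 → 1). Not NE.
(M, Left): Player A can switch to B (-2 → -1). Not NE.
(M, Center): Player B can switch to Left (-2 → 3). Not NE.
(M, Right): Player A can switch to T (-3 → 1). Not NE.
(B, Left): Player A gets -1, best alternative -2; Player B gets 5, best alternative 2. No profitable deviation — NE.
(B, Center): Player A can switch to M (2 → 4). Not NE.
(B, Right): Player A can switch to T (-4 → 1). Not NE.

The unique pure-strategy Nash equilibrium is (B, Left).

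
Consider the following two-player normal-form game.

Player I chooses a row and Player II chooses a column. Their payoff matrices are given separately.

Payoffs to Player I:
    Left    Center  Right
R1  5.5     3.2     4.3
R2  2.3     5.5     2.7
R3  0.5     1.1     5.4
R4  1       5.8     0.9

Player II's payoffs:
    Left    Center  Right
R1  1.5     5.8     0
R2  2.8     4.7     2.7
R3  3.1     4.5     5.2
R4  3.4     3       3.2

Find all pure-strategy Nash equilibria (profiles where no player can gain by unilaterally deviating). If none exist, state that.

Pure NE: (R3, Right)

Player I against Left: payoffs 5.5, 2.3, 0.5, 1 → best response R1.
Player I against Center: payoffs 3.2, 5.5, 1.1, 5.8 → best response R4.
Player I against Right: payoffs 4.3, 2.7, 5.4, 0.9 → best response R3.
Player II against R1: payoffs 1.5, 5.8, 0 → best response Center.
Player II against R2: payoffs 2.8, 4.7, 2.7 → best response Center.
Player II against R3: payoffs 3.1, 4.5, 5.2 → best response Right.
Player II against R4: payoffs 3.4, 3, 3.2 → best response Left.
Mutual best responses: (R3, Right).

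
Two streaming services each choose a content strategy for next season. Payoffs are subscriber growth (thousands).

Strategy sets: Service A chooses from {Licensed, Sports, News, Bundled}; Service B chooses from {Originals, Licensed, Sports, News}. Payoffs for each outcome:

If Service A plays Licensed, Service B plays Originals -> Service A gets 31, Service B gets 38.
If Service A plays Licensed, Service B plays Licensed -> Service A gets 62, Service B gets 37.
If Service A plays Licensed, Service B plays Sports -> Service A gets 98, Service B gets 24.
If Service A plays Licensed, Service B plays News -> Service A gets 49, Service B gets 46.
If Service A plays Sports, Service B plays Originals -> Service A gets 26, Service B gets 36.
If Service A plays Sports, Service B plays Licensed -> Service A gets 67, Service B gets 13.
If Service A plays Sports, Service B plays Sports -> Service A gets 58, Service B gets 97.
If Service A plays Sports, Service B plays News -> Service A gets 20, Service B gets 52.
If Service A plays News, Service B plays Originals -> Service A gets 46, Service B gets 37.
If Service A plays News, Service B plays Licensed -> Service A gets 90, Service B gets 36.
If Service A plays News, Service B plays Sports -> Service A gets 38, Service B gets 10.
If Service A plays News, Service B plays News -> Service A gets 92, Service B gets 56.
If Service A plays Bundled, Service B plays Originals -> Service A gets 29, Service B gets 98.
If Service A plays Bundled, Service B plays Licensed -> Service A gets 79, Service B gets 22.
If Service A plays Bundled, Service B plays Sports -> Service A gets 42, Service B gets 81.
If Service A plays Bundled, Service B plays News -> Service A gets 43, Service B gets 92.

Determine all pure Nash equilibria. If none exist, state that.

Mark each player's best response to every combination of opponents' strategies; a profile where every player is best-responding is a pure Nash equilibrium.
Service A against Originals: payoffs 31, 26, 46, 29 → best response News.
Service A against Licensed: payoffs 62, 67, 90, 79 → best response News.
Service A against Sports: payoffs 98, 58, 38, 42 → best response Licensed.
Service A against News: payoffs 49, 20, 92, 43 → best response News.
Service B against Licensed: payoffs 38, 37, 24, 46 → best response News.
Service B against Sports: payoffs 36, 13, 97, 52 → best response Sports.
Service B against News: payoffs 37, 36, 10, 56 → best response News.
Service B against Bundled: payoffs 98, 22, 81, 92 → best response Originals.
Mutual best responses: (News, News).

Pure NE: (News, News)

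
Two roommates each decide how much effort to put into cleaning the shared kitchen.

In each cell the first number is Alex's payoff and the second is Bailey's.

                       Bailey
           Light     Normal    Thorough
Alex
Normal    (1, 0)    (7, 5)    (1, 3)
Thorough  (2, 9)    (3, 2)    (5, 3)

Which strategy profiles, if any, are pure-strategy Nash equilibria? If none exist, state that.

(Normal, Normal); (Thorough, Light)

Alex against Light: payoffs 1, 2 → best response Thorough.
Alex against Normal: payoffs 7, 3 → best response Normal.
Alex against Thorough: payoffs 1, 5 → best response Thorough.
Bailey against Normal: payoffs 0, 5, 3 → best response Normal.
Bailey against Thorough: payoffs 9, 2, 3 → best response Light.
Mutual best responses: (Normal, Normal); (Thorough, Light).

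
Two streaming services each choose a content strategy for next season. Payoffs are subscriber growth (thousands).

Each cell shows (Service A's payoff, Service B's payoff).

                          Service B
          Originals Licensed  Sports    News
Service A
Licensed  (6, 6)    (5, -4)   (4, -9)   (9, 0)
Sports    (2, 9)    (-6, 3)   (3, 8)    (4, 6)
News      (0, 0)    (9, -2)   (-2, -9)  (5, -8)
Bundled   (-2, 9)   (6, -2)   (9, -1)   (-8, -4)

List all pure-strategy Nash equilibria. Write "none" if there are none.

(Licensed, Originals)

(Licensed, Originals): Service A gets 6, best alternative 2; Service B gets 6, best alternative 0. No profitable deviation — NE.
(Licensed, Licensed): Service A can switch to News (5 → 9). Not NE.
(Licensed, Sports): Service A can switch to Bundled (4 → 9). Not NE.
(Licensed, News): Service B can switch to Originals (0 → 6). Not NE.
(Sports, Originals): Service A can switch to Licensed (2 → 6). Not NE.
(Sports, Licensed): Service A can switch to Licensed (-6 → 5). Not NE.
(Sports, Sports): Service A can switch to Licensed (3 → 4). Not NE.
(The remaining 9 profiles each have a profitable deviation by the same check.)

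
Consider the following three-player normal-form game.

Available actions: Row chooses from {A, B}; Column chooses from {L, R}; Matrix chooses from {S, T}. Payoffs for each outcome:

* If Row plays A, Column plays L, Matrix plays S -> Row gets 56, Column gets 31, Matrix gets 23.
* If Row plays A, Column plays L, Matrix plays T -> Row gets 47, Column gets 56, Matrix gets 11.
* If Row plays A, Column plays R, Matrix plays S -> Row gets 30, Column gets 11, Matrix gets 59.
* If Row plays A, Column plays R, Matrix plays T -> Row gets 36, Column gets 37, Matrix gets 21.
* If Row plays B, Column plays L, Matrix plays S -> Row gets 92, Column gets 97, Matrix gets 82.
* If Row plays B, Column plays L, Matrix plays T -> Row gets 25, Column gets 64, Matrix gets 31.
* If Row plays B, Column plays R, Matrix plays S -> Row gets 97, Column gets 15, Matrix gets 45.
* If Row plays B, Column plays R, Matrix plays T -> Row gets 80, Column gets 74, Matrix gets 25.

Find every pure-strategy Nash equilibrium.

Row against (L, S): payoffs 56, 92 → best response B.
Row against (L, T): payoffs 47, 25 → best response A.
Row against (R, S): payoffs 30, 97 → best response B.
Row against (R, T): payoffs 36, 80 → best response B.
Column against (A, S): payoffs 31, 11 → best response L.
Column against (A, T): payoffs 56, 37 → best response L.
Column against (B, S): payoffs 97, 15 → best response L.
Column against (B, T): payoffs 64, 74 → best response R.
Matrix against (A, L): payoffs 23, 11 → best response S.
Matrix against (A, R): payoffs 59, 21 → best response S.
Matrix against (B, L): payoffs 82, 31 → best response S.
Matrix against (B, R): payoffs 45, 25 → best response S.
Mutual best responses: (B, L, S).

The unique pure-strategy Nash equilibrium is (B, L, S).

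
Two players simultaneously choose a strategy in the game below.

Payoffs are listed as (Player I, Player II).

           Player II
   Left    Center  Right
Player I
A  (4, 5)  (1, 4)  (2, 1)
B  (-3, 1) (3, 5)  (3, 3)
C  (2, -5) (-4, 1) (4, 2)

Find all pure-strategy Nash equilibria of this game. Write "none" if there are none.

(A, Left): Player I gets 4, best alternative 2; Player II gets 5, best alternative 4. No profitable deviation — NE.
(A, Center): Player I can switch to B (1 → 3). Not NE.
(A, Right): Player I can switch to B (2 → 3). Not NE.
(B, Left): Player I can switch to A (-3 → 4). Not NE.
(B, Center): Player I gets 3, best alternative 1; Player II gets 5, best alternative 3. No profitable deviation — NE.
(B, Right): Player I can switch to C (3 → 4). Not NE.
(C, Left): Player I can switch to A (2 → 4). Not NE.
(C, Center): Player I can switch to A (-4 → 1). Not NE.
(C, Right): Player I gets 4, best alternative 3; Player II gets 2, best alternative 1. No profitable deviation — NE.

Pure-strategy Nash equilibria: (A, Left) and (B, Center) and (C, Right)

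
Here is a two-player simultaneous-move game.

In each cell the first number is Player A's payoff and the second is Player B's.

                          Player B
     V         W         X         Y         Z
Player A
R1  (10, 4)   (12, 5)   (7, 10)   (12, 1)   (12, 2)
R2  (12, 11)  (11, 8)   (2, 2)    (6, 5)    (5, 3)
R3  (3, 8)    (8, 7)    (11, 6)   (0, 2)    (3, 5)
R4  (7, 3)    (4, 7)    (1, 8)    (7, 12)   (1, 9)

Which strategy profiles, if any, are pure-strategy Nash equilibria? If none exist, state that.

The unique pure-strategy Nash equilibrium is (R2, V).

Mark each player's best response to every combination of opponents' strategies; a profile where every player is best-responding is a pure Nash equilibrium.
Player A against V: payoffs 10, 12, 3, 7 → best response R2.
Player A against W: payoffs 12, 11, 8, 4 → best response R1.
Player A against X: payoffs 7, 2, 11, 1 → best response R3.
Player A against Y: payoffs 12, 6, 0, 7 → best response R1.
Player A against Z: payoffs 12, 5, 3, 1 → best response R1.
Player B against R1: payoffs 4, 5, 10, 1, 2 → best response X.
Player B against R2: payoffs 11, 8, 2, 5, 3 → best response V.
Player B against R3: payoffs 8, 7, 6, 2, 5 → best response V.
Player B against R4: payoffs 3, 7, 8, 12, 9 → best response Y.
Mutual best responses: (R2, V).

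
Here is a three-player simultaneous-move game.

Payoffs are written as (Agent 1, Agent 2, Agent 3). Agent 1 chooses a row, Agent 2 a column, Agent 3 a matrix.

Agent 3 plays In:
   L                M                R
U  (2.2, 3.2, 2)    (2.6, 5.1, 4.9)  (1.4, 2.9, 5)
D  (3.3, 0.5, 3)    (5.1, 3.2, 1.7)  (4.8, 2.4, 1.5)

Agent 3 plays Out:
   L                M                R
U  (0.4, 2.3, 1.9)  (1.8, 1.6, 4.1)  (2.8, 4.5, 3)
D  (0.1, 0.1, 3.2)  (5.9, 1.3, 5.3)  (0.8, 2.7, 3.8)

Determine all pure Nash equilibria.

none

(U, L, In): Agent 1 can switch to D (2.2 → 3.3). Not NE.
(U, L, Out): Agent 2 can switch to R (2.3 → 4.5). Not NE.
(U, M, In): Agent 1 can switch to D (2.6 → 5.1). Not NE.
(U, M, Out): Agent 1 can switch to D (1.8 → 5.9). Not NE.
(U, R, In): Agent 1 can switch to D (1.4 → 4.8). Not NE.
(U, R, Out): Agent 3 can switch to In (3 → 5). Not NE.
(D, L, In): Agent 2 can switch to M (0.5 → 3.2). Not NE.
(D, L, Out): Agent 1 can switch to U (0.1 → 0.4). Not NE.
(D, M, In): Agent 3 can switch to Out (1.7 → 5.3). Not NE.
(D, M, Out): Agent 2 can switch to R (1.3 → 2.7). Not NE.
(D, R, In): Agent 2 can switch to M (2.4 → 3.2). Not NE.
(D, R, Out): Agent 1 can switch to U (0.8 → 2.8). Not NE.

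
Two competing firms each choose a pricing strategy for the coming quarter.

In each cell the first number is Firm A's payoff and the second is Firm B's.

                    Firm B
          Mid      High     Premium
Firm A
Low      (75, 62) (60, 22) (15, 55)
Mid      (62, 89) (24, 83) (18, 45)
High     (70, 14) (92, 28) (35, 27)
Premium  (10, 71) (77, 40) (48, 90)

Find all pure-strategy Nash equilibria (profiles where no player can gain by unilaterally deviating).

Mark each player's best response to every combination of opponents' strategies; a profile where every player is best-responding is a pure Nash equilibrium.
Firm A against Mid: payoffs 75, 62, 70, 10 → best response Low.
Firm A against High: payoffs 60, 24, 92, 77 → best response High.
Firm A against Premium: payoffs 15, 18, 35, 48 → best response Premium.
Firm B against Low: payoffs 62, 22, 55 → best response Mid.
Firm B against Mid: payoffs 89, 83, 45 → best response Mid.
Firm B against High: payoffs 14, 28, 27 → best response High.
Firm B against Premium: payoffs 71, 40, 90 → best response Premium.
Mutual best responses: (Low, Mid); (High, High); (Premium, Premium).

(Low, Mid); (High, High); (Premium, Premium)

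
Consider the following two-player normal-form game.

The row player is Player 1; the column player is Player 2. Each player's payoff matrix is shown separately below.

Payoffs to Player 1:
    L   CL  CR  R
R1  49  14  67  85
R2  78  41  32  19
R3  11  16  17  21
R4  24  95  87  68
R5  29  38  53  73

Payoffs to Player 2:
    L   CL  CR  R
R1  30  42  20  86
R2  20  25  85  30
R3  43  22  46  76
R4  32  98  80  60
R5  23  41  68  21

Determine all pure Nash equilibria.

Mark each player's best response to every combination of opponents' strategies; a profile where every player is best-responding is a pure Nash equilibrium.
Player 1 against L: payoffs 49, 78, 11, 24, 29 → best response R2.
Player 1 against CL: payoffs 14, 41, 16, 95, 38 → best response R4.
Player 1 against CR: payoffs 67, 32, 17, 87, 53 → best response R4.
Player 1 against R: payoffs 85, 19, 21, 68, 73 → best response R1.
Player 2 against R1: payoffs 30, 42, 20, 86 → best response R.
Player 2 against R2: payoffs 20, 25, 85, 30 → best response CR.
Player 2 against R3: payoffs 43, 22, 46, 76 → best response R.
Player 2 against R4: payoffs 32, 98, 80, 60 → best response CL.
Player 2 against R5: payoffs 23, 41, 68, 21 → best response CR.
Mutual best responses: (R1, R); (R4, CL).

Pure-strategy Nash equilibria: (R1, R), (R4, CL)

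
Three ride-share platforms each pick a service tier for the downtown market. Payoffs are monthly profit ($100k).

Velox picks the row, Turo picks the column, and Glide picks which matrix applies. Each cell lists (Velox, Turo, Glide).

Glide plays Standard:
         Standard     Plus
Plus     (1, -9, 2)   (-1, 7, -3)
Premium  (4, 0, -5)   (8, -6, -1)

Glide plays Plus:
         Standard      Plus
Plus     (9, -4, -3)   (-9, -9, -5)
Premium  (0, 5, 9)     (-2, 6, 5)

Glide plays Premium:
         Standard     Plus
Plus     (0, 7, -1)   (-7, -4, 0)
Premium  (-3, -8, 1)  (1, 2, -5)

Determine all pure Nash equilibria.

(Plus, Standard, Standard): Velox can switch to Premium (1 → 4). Not NE.
(Plus, Standard, Plus): Glide can switch to Standard (-3 → 2). Not NE.
(Plus, Standard, Premium): Glide can switch to Standard (-1 → 2). Not NE.
(Plus, Plus, Standard): Velox can switch to Premium (-1 → 8). Not NE.
(Plus, Plus, Plus): Velox can switch to Premium (-9 → -2). Not NE.
(Plus, Plus, Premium): Velox can switch to Premium (-7 → 1). Not NE.
(Premium, Standard, Standard): Glide can switch to Plus (-5 → 9). Not NE.
(Premium, Standard, Plus): Velox can switch to Plus (0 → 9). Not NE.
(Premium, Standard, Premium): Velox can switch to Plus (-3 → 0). Not NE.
(Premium, Plus, Standard): Turo can switch to Standard (-6 → 0). Not NE.
(Premium, Plus, Plus): Velox gets -2, best alternative -9; Turo gets 6, best alternative 5; Glide gets 5, best alternative -1. No profitable deviation — NE.
(The remaining 1 profile has a profitable deviation by the same check.)

The unique pure-strategy Nash equilibrium is (Premium, Plus, Plus).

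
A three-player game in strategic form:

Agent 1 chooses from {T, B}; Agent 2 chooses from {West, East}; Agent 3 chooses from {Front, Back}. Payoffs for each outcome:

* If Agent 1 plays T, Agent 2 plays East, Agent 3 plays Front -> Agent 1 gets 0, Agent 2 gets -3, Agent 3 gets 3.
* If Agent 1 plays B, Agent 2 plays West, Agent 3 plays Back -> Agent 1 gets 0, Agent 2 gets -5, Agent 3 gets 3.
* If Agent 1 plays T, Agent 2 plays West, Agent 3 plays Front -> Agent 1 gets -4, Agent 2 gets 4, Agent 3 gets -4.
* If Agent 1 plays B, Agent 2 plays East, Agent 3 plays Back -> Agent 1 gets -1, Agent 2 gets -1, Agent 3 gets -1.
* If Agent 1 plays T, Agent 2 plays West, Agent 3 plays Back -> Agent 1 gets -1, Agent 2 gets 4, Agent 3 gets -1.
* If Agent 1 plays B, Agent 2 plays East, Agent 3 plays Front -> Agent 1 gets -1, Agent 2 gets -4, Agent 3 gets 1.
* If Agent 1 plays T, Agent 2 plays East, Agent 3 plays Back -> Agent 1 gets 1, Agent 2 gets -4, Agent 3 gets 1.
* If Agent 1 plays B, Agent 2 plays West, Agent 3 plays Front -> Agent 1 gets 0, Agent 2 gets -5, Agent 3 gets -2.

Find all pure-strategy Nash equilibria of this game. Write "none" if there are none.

For each player, find the best response to each opponent profile; mutual best responses are the pure NE.
Agent 1 against (West, Front): payoffs -4, 0 → best response B.
Agent 1 against (West, Back): payoffs -1, 0 → best response B.
Agent 1 against (East, Front): payoffs 0, -1 → best response T.
Agent 1 against (East, Back): payoffs 1, -1 → best response T.
Agent 2 against (T, Front): payoffs 4, -3 → best response West.
Agent 2 against (T, Back): payoffs 4, -4 → best response West.
Agent 2 against (B, Front): payoffs -5, -4 → best response East.
Agent 2 against (B, Back): payoffs -5, -1 → best response East.
Agent 3 against (T, West): payoffs -4, -1 → best response Back.
Agent 3 against (T, East): payoffs 3, 1 → best response Front.
Agent 3 against (B, West): payoffs -2, 3 → best response Back.
Agent 3 against (B, East): payoffs 1, -1 → best response Front.
No profile is a mutual best response for all players.

There is no pure-strategy Nash equilibrium.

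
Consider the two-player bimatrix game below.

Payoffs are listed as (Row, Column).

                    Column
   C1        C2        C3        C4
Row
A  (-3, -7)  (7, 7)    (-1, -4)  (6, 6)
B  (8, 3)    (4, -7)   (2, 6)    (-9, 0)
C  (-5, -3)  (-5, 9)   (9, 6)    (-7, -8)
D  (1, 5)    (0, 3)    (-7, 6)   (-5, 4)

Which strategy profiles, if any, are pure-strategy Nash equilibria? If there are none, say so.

For each player, find the best response to each opponent profile; mutual best responses are the pure NE.
Row against C1: payoffs -3, 8, -5, 1 → best response B.
Row against C2: payoffs 7, 4, -5, 0 → best response A.
Row against C3: payoffs -1, 2, 9, -7 → best response C.
Row against C4: payoffs 6, -9, -7, -5 → best response A.
Column against A: payoffs -7, 7, -4, 6 → best response C2.
Column against B: payoffs 3, -7, 6, 0 → best response C3.
Column against C: payoffs -3, 9, 6, -8 → best response C2.
Column against D: payoffs 5, 3, 6, 4 → best response C3.
Mutual best responses: (A, C2).

(A, C2)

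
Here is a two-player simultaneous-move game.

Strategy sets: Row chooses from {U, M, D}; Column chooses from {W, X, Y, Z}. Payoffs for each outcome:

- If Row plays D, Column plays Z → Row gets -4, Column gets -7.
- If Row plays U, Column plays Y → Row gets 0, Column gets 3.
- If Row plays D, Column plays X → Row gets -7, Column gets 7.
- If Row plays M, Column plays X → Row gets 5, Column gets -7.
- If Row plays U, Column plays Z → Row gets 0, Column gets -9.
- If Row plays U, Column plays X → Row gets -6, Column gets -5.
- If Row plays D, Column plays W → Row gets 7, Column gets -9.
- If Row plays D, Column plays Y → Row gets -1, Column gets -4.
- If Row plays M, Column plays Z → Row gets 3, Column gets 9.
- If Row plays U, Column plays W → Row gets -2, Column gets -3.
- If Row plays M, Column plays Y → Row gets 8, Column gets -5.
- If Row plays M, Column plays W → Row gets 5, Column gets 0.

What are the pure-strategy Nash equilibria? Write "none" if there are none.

Check each profile: it is a Nash equilibrium iff no player can strictly gain by switching unilaterally.
(U, W): Row can switch to M (-2 → 5). Not NE.
(U, X): Row can switch to M (-6 → 5). Not NE.
(U, Y): Row can switch to M (0 → 8). Not NE.
(U, Z): Row can switch to M (0 → 3). Not NE.
(M, W): Row can switch to D (5 → 7). Not NE.
(M, X): Column can switch to W (-7 → 0). Not NE.
(M, Y): Column can switch to W (-5 → 0). Not NE.
(M, Z): Row gets 3, best alternative 0; Column gets 9, best alternative 0. No profitable deviation — NE.
(D, W): Column can switch to X (-9 → 7). Not NE.
(D, X): Row can switch to U (-7 → -6). Not NE.
(D, Y): Row can switch to U (-1 → 0). Not NE.
(The remaining 1 profile has a profitable deviation by the same check.)

The unique pure-strategy Nash equilibrium is (M, Z).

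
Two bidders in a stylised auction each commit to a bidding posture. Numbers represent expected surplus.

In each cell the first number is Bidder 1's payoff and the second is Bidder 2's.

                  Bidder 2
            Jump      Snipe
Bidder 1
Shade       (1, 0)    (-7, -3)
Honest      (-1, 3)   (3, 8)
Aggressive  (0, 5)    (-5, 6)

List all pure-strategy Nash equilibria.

Bidder 1 against Jump: payoffs 1, -1, 0 → best response Shade.
Bidder 1 against Snipe: payoffs -7, 3, -5 → best response Honest.
Bidder 2 against Shade: payoffs 0, -3 → best response Jump.
Bidder 2 against Honest: payoffs 3, 8 → best response Snipe.
Bidder 2 against Aggressive: payoffs 5, 6 → best response Snipe.
Mutual best responses: (Shade, Jump); (Honest, Snipe).

Pure-strategy Nash equilibria: (Shade, Jump); (Honest, Snipe)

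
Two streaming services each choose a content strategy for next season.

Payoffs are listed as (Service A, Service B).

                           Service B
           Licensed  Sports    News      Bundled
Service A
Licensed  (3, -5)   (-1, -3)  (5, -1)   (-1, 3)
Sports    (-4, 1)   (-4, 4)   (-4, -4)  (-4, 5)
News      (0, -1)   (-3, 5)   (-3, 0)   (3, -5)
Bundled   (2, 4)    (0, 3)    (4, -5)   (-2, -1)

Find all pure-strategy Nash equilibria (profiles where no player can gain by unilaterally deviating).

This game has no pure Nash equilibrium.

Check each profile: it is a Nash equilibrium iff no player can strictly gain by switching unilaterally.
(Licensed, Licensed): Service B can switch to Sports (-5 → -3). Not NE.
(Licensed, Sports): Service A can switch to Bundled (-1 → 0). Not NE.
(Licensed, News): Service B can switch to Bundled (-1 → 3). Not NE.
(Licensed, Bundled): Service A can switch to News (-1 → 3). Not NE.
(Sports, Licensed): Service A can switch to Licensed (-4 → 3). Not NE.
(Sports, Sports): Service A can switch to Licensed (-4 → -1). Not NE.
(Sports, News): Service A can switch to Licensed (-4 → 5). Not NE.
(Sports, Bundled): Service A can switch to Licensed (-4 → -1). Not NE.
(News, Licensed): Service A can switch to Licensed (0 → 3). Not NE.
(News, Sports): Service A can switch to Licensed (-3 → -1). Not NE.
(The remaining 6 profiles each have a profitable deviation by the same check.)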